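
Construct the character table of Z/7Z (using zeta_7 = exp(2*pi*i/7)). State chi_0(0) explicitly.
Character table of Z/7Z (irreps indexed chi_0,...,chi_6 with chi_k(m) = zeta_7^(k*m), zeta_7 = exp(2*pi*i/7)):
  irrep \ class  {0} (size 1)  {1} (size 1)    {2} (size 1)    {3} (size 1)    {4} (size 1)    {5} (size 1)    {6} (size 1)  
  chi_0          1             1               1               1               1               1               1             
  chi_1          1             exp(2*I*pi/7)   exp(4*I*pi/7)   exp(6*I*pi/7)   exp(-6*I*pi/7)  exp(-4*I*pi/7)  exp(-2*I*pi/7)
  chi_2          1             exp(4*I*pi/7)   exp(-6*I*pi/7)  exp(-2*I*pi/7)  exp(2*I*pi/7)   exp(6*I*pi/7)   exp(-4*I*pi/7)
  chi_3          1             exp(6*I*pi/7)   exp(-2*I*pi/7)  exp(4*I*pi/7)   exp(-4*I*pi/7)  exp(2*I*pi/7)   exp(-6*I*pi/7)
  chi_4          1             exp(-6*I*pi/7)  exp(2*I*pi/7)   exp(-4*I*pi/7)  exp(4*I*pi/7)   exp(-2*I*pi/7)  exp(6*I*pi/7) 
  chi_5          1             exp(-4*I*pi/7)  exp(6*I*pi/7)   exp(2*I*pi/7)   exp(-2*I*pi/7)  exp(-6*I*pi/7)  exp(4*I*pi/7) 
  chi_6          1             exp(-2*I*pi/7)  exp(-4*I*pi/7)  exp(-6*I*pi/7)  exp(6*I*pi/7)   exp(4*I*pi/7)   exp(2*I*pi/7) 

Spot check: chi_0(0) = zeta_7^(0*0) = zeta_7^0 = 1.

Justification: Z/7Z is abelian, so all 7 irreducible complex representations are 1-dimensional. They are given by chi_k(m) = zeta_7^(k*m) for k = 0,...,6. Row orthogonality: sum_m chi_k(m) conj(chi_l(m)) = 7 * [k = l].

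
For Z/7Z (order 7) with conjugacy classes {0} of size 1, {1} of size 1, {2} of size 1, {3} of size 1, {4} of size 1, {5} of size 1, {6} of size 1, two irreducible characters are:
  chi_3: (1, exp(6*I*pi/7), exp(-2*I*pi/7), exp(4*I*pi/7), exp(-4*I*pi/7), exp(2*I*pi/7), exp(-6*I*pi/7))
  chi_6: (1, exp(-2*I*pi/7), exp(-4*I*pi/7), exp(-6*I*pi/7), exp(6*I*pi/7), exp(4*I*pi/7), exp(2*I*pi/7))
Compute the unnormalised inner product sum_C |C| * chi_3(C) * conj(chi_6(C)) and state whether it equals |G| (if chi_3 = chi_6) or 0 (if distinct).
Sum = 0; so <chi_3, chi_6> = 0 (distinct irreducibles are orthogonal).

Justification: Compute term by term over conjugacy classes (|C| * chi_3(C) * conj(chi_6(C))):
  1*(1)*conj(1) + 1*(exp(6*I*pi/7))*conj(exp(-2*I*pi/7)) + 1*(exp(-2*I*pi/7))*conj(exp(-4*I*pi/7)) + 1*(exp(4*I*pi/7))*conj(exp(-6*I*pi/7)) + 1*(exp(-4*I*pi/7))*conj(exp(6*I*pi/7)) + 1*(exp(2*I*pi/7))*conj(exp(4*I*pi/7)) + 1*(exp(-6*I*pi/7))*conj(exp(2*I*pi/7))
  = (1) + (exp(-6*I*pi/7)) + (exp(2*I*pi/7)) + (exp(-4*I*pi/7)) + (exp(4*I*pi/7)) + (exp(-2*I*pi/7)) + (exp(6*I*pi/7))
  = 0.
(Exp terms are combined using exp(i*s)*conj(exp(i*t)) = exp(i*(s-t)), and sums of them are collapsed using the identity that for every m > 1 the m distinct m-th roots of unity sum to 0, e.g. 1 + exp(2*I*pi/3) + exp(-2*I*pi/3) = 0.)
Dividing by |G| = 7 gives 0/7 = 0, matching the row-orthogonality relation <chi_3, chi_6> = [chi_3 = chi_6].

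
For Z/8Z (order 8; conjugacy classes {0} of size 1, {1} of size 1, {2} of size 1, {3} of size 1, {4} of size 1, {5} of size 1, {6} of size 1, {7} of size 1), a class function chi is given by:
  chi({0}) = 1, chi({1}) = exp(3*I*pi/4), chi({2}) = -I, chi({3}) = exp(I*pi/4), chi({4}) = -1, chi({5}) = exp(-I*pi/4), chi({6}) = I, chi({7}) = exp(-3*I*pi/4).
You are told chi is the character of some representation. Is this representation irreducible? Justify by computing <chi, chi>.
Irreducible: <chi, chi> = 1.

Argument: <chi, chi> = (1/|G|) sum_C |C| * |chi(C)|^2 = (1/8)[1*|1|^2 + 1*|exp(3*I*pi/4)|^2 + 1*|-I|^2 + 1*|exp(I*pi/4)|^2 + 1*|-1|^2 + 1*|exp(-I*pi/4)|^2 + 1*|I|^2 + 1*|exp(-3*I*pi/4)|^2]
  = (1/8)[(1) + (1) + (1) + (1) + (1) + (1) + (1) + (1)] = 8/8 = 1.
(Exp terms are combined using exp(i*s)*conj(exp(i*t)) = exp(i*(s-t)), and sums of them are collapsed using the identity that for every m > 1 the m distinct m-th roots of unity sum to 0, e.g. 1 + exp(2*I*pi/3) + exp(-2*I*pi/3) = 0.)
A character is irreducible iff <chi, chi> = 1, so this representation is irreducible.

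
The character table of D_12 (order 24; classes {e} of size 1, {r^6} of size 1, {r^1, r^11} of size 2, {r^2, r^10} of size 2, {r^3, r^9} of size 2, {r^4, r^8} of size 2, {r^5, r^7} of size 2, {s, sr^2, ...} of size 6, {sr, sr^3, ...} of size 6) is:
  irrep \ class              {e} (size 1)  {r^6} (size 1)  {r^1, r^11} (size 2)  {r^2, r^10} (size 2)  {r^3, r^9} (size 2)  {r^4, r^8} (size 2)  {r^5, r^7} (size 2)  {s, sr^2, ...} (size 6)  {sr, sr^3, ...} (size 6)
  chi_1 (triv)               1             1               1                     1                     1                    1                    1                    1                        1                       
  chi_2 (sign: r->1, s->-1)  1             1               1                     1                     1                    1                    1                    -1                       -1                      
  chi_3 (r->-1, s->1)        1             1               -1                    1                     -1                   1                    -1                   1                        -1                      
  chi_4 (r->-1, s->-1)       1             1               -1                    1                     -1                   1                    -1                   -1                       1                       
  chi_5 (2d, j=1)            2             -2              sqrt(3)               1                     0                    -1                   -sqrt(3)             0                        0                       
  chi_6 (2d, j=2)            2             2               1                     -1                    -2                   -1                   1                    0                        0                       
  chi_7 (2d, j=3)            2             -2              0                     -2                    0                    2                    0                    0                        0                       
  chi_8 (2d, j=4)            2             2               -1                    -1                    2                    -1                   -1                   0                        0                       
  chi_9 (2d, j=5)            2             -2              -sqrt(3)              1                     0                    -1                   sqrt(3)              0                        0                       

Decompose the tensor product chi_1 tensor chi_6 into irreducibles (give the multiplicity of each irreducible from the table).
chi_1 tensor chi_6 = chi_6 (all other irreducibles have multiplicity 0).

Reasoning: The character of a tensor product is the pointwise product (chi_1 * chi_6)(C) = chi_1(C) * chi_6(C):
  {e}: (1)*(2), {r^6}: (1)*(2), {r^1, r^11}: (1)*(1), {r^2, r^10}: (1)*(-1), {r^3, r^9}: (1)*(-2), {r^4, r^8}: (1)*(-1), {r^5, r^7}: (1)*(1), {s, sr^2, ...}: (1)*(0), {sr, sr^3, ...}: (1)*(0)
so (chi_1 * chi_6) takes values
  {e} -> 2, {r^6} -> 2, {r^1, r^11} -> 1, {r^2, r^10} -> -1, {r^3, r^9} -> -2, {r^4, r^8} -> -1, {r^5, r^7} -> 1, {s, sr^2, ...} -> 0, {sr, sr^3, ...} -> 0.
Now take the inner product of this character with each irreducible chi from the table, <chi_1*chi_6, chi> = (1/24) sum_C |C| (chi_1*chi_6)(C) conj(chi(C)):
  <chi_1*chi_6, chi_1> = (1/24)[1*(2)*conj(1) + 1*(2)*conj(1) + 2*(1)*conj(1) + 2*(-1)*conj(1) + 2*(-2)*conj(1) + 2*(-1)*conj(1) + 2*(1)*conj(1) + 6*(0)*conj(1) + 6*(0)*conj(1)]
      = (1/24)[(2) + (2) + (2) + (-2) + (-4) + (-2) + (2) + (0) + (0)] = 0/24 = 0
  <chi_1*chi_6, chi_2> = (1/24)[1*(2)*conj(1) + 1*(2)*conj(1) + 2*(1)*conj(1) + 2*(-1)*conj(1) + 2*(-2)*conj(1) + 2*(-1)*conj(1) + 2*(1)*conj(1) + 6*(0)*conj(-1) + 6*(0)*conj(-1)]
      = (1/24)[(2) + (2) + (2) + (-2) + (-4) + (-2) + (2) + (0) + (0)] = 0/24 = 0
  <chi_1*chi_6, chi_3> = (1/24)[1*(2)*conj(1) + 1*(2)*conj(1) + 2*(1)*conj(-1) + 2*(-1)*conj(1) + 2*(-2)*conj(-1) + 2*(-1)*conj(1) + 2*(1)*conj(-1) + 6*(0)*conj(1) + 6*(0)*conj(-1)]
      = (1/24)[(2) + (2) + (-2) + (-2) + (4) + (-2) + (-2) + (0) + (0)] = 0/24 = 0
  <chi_1*chi_6, chi_4> = (1/24)[1*(2)*conj(1) + 1*(2)*conj(1) + 2*(1)*conj(-1) + 2*(-1)*conj(1) + 2*(-2)*conj(-1) + 2*(-1)*conj(1) + 2*(1)*conj(-1) + 6*(0)*conj(-1) + 6*(0)*conj(1)]
      = (1/24)[(2) + (2) + (-2) + (-2) + (4) + (-2) + (-2) + (0) + (0)] = 0/24 = 0
  <chi_1*chi_6, chi_5> = (1/24)[1*(2)*conj(2) + 1*(2)*conj(-2) + 2*(1)*conj(sqrt(3)) + 2*(-1)*conj(1) + 2*(-2)*conj(0) + 2*(-1)*conj(-1) + 2*(1)*conj(-sqrt(3)) + 6*(0)*conj(0) + 6*(0)*conj(0)]
      = (1/24)[(4) + (-4) + (2*sqrt(3)) + (-2) + (0) + (2) + (-2*sqrt(3)) + (0) + (0)] = 0/24 = 0
  <chi_1*chi_6, chi_6> = (1/24)[1*(2)*conj(2) + 1*(2)*conj(2) + 2*(1)*conj(1) + 2*(-1)*conj(-1) + 2*(-2)*conj(-2) + 2*(-1)*conj(-1) + 2*(1)*conj(1) + 6*(0)*conj(0) + 6*(0)*conj(0)]
      = (1/24)[(4) + (4) + (2) + (2) + (8) + (2) + (2) + (0) + (0)] = 24/24 = 1
  <chi_1*chi_6, chi_7> = (1/24)[1*(2)*conj(2) + 1*(2)*conj(-2) + 2*(1)*conj(0) + 2*(-1)*conj(-2) + 2*(-2)*conj(0) + 2*(-1)*conj(2) + 2*(1)*conj(0) + 6*(0)*conj(0) + 6*(0)*conj(0)]
      = (1/24)[(4) + (-4) + (0) + (4) + (0) + (-4) + (0) + (0) + (0)] = 0/24 = 0
  <chi_1*chi_6, chi_8> = (1/24)[1*(2)*conj(2) + 1*(2)*conj(2) + 2*(1)*conj(-1) + 2*(-1)*conj(-1) + 2*(-2)*conj(2) + 2*(-1)*conj(-1) + 2*(1)*conj(-1) + 6*(0)*conj(0) + 6*(0)*conj(0)]
      = (1/24)[(4) + (4) + (-2) + (2) + (-8) + (2) + (-2) + (0) + (0)] = 0/24 = 0
  <chi_1*chi_6, chi_9> = (1/24)[1*(2)*conj(2) + 1*(2)*conj(-2) + 2*(1)*conj(-sqrt(3)) + 2*(-1)*conj(1) + 2*(-2)*conj(0) + 2*(-1)*conj(-1) + 2*(1)*conj(sqrt(3)) + 6*(0)*conj(0) + 6*(0)*conj(0)]
      = (1/24)[(4) + (-4) + (-2*sqrt(3)) + (-2) + (0) + (2) + (2*sqrt(3)) + (0) + (0)] = 0/24 = 0
Hence the multiplicities are chi_6: 1. Dimension check: dim(chi_1)*dim(chi_6) = 1*2 = 2 and sum (mult * dim) = 1*2 = 2.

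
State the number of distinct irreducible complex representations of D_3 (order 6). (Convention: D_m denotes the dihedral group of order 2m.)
3

Justification: The number of irreducible complex representations of a finite group equals its number of conjugacy classes. D_3 has 3 conjugacy classes ((n+3)/2 for n odd), so D_3 (order 6) has exactly 3 irreducible complex representations.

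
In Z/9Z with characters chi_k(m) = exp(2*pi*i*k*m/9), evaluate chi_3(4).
chi_3(4) = zeta_9^12 = exp(2*I*pi/3)

Reasoning: chi_3(4) = zeta_9^(3*4) = zeta_9^12. Since zeta_9^9 = 1, this equals zeta_9^3 = exp(2*pi*i*3/9) = exp(2*I*pi/3).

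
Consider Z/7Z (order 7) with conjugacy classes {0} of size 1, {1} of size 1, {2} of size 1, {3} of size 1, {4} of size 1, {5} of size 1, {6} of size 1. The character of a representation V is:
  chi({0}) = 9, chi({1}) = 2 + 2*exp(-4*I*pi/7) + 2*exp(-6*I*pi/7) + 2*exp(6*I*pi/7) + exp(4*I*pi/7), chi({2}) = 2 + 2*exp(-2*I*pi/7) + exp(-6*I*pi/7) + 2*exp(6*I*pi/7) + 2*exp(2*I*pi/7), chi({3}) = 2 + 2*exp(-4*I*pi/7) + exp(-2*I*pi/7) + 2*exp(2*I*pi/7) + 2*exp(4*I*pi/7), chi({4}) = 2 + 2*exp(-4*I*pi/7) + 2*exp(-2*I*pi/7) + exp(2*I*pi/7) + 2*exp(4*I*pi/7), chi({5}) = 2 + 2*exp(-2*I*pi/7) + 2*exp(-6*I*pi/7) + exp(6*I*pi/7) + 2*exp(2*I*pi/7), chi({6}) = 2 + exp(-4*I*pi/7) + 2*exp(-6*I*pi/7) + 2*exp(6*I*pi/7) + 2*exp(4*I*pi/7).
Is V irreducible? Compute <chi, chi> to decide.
Not irreducible (reducible): <chi, chi> = 17 > 1.

Reasoning: <chi, chi> = (1/|G|) sum_C |C| * |chi(C)|^2 = (1/7)[1*|9|^2 + 1*|2 + 2*exp(-4*I*pi/7) + 2*exp(-6*I*pi/7) + 2*exp(6*I*pi/7) + exp(4*I*pi/7)|^2 + 1*|2 + 2*exp(-2*I*pi/7) + exp(-6*I*pi/7) + 2*exp(6*I*pi/7) + 2*exp(2*I*pi/7)|^2 + 1*|2 + 2*exp(-4*I*pi/7) + exp(-2*I*pi/7) + 2*exp(2*I*pi/7) + 2*exp(4*I*pi/7)|^2 + 1*|2 + 2*exp(-4*I*pi/7) + 2*exp(-2*I*pi/7) + exp(2*I*pi/7) + 2*exp(4*I*pi/7)|^2 + 1*|2 + 2*exp(-2*I*pi/7) + 2*exp(-6*I*pi/7) + exp(6*I*pi/7) + 2*exp(2*I*pi/7)|^2 + 1*|2 + exp(-4*I*pi/7) + 2*exp(-6*I*pi/7) + 2*exp(6*I*pi/7) + 2*exp(4*I*pi/7)|^2]
  = (1/7)[(81) + (17 + 12*exp(-4*I*pi/7) + 10*exp(-2*I*pi/7) + 10*exp(-6*I*pi/7) + 10*exp(6*I*pi/7) + 10*exp(2*I*pi/7) + 12*exp(4*I*pi/7)) + (17 + 10*exp(-4*I*pi/7) + 10*exp(-2*I*pi/7) + 12*exp(-6*I*pi/7) + 12*exp(6*I*pi/7) + 10*exp(2*I*pi/7) + 10*exp(4*I*pi/7)) + (17 + 10*exp(-4*I*pi/7) + 12*exp(-2*I*pi/7) + 10*exp(-6*I*pi/7) + 10*exp(6*I*pi/7) + 12*exp(2*I*pi/7) + 10*exp(4*I*pi/7)) + (17 + 10*exp(-4*I*pi/7) + 12*exp(-2*I*pi/7) + 10*exp(-6*I*pi/7) + 10*exp(6*I*pi/7) + 12*exp(2*I*pi/7) + 10*exp(4*I*pi/7)) + (17 + 10*exp(-4*I*pi/7) + 10*exp(-2*I*pi/7) + 12*exp(-6*I*pi/7) + 12*exp(6*I*pi/7) + 10*exp(2*I*pi/7) + 10*exp(4*I*pi/7)) + (17 + 12*exp(-4*I*pi/7) + 10*exp(-2*I*pi/7) + 10*exp(-6*I*pi/7) + 10*exp(6*I*pi/7) + 10*exp(2*I*pi/7) + 12*exp(4*I*pi/7))] = 119/7 = 17.
(Exp terms are combined using exp(i*s)*conj(exp(i*t)) = exp(i*(s-t)), and sums of them are collapsed using the identity that for every m > 1 the m distinct m-th roots of unity sum to 0, e.g. 1 + exp(2*I*pi/3) + exp(-2*I*pi/3) = 0.)
A character is irreducible iff <chi, chi> = 1, so this representation is reducible.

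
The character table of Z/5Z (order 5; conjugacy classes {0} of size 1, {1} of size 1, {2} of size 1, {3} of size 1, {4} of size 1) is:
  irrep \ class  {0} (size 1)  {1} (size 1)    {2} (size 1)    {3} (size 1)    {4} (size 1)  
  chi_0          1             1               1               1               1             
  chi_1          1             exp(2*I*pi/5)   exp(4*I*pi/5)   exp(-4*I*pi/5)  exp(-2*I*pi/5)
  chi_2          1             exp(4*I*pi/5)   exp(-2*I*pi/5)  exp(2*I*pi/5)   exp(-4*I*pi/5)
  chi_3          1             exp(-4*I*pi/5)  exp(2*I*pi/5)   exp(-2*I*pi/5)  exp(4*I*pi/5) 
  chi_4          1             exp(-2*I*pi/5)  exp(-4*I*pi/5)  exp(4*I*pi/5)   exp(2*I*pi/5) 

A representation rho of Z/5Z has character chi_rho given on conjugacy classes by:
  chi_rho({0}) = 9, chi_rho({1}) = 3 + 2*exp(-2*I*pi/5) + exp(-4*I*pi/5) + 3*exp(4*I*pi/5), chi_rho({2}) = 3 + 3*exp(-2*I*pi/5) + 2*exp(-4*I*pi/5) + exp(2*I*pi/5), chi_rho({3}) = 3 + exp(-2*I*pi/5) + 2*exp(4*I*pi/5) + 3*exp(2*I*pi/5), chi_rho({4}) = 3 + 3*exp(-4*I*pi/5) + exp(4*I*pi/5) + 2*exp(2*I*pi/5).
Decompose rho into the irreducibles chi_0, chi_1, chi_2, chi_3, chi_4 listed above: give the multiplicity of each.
Multiplicities: chi_0: 3, chi_1: 0, chi_2: 3, chi_3: 1, chi_4: 2.

Derivation: Use <chi_rho, chi> = (1/|G|) sum_C |C| * chi_rho(C) * conj(chi(C)) with |G| = 5 for each irreducible chi in the table:
  <chi_rho, chi_0> = (1/5)[1*(9)*conj(1) + 1*(3 + 2*exp(-2*I*pi/5) + exp(-4*I*pi/5) + 3*exp(4*I*pi/5))*conj(1) + 1*(3 + 3*exp(-2*I*pi/5) + 2*exp(-4*I*pi/5) + exp(2*I*pi/5))*conj(1) + 1*(3 + exp(-2*I*pi/5) + 2*exp(4*I*pi/5) + 3*exp(2*I*pi/5))*conj(1) + 1*(3 + 3*exp(-4*I*pi/5) + exp(4*I*pi/5) + 2*exp(2*I*pi/5))*conj(1)]
      = (1/5)[(9) + (3 + 2*exp(-2*I*pi/5) + exp(-4*I*pi/5) + 3*exp(4*I*pi/5)) + (3 + 3*exp(-2*I*pi/5) + 2*exp(-4*I*pi/5) + exp(2*I*pi/5)) + (3 + exp(-2*I*pi/5) + 2*exp(4*I*pi/5) + 3*exp(2*I*pi/5)) + (3 + 3*exp(-4*I*pi/5) + exp(4*I*pi/5) + 2*exp(2*I*pi/5))] = 15/5 = 3
  <chi_rho, chi_1> = (1/5)[1*(9)*conj(1) + 1*(3 + 2*exp(-2*I*pi/5) + exp(-4*I*pi/5) + 3*exp(4*I*pi/5))*conj(exp(2*I*pi/5)) + 1*(3 + 3*exp(-2*I*pi/5) + 2*exp(-4*I*pi/5) + exp(2*I*pi/5))*conj(exp(4*I*pi/5)) + 1*(3 + exp(-2*I*pi/5) + 2*exp(4*I*pi/5) + 3*exp(2*I*pi/5))*conj(exp(-4*I*pi/5)) + 1*(3 + 3*exp(-4*I*pi/5) + exp(4*I*pi/5) + 2*exp(2*I*pi/5))*conj(exp(-2*I*pi/5))]
      = (1/5)[(9) + (3*exp(-2*I*pi/5) + 2*exp(-4*I*pi/5) + exp(4*I*pi/5) + 3*exp(2*I*pi/5)) + (3*exp(-4*I*pi/5) + exp(-2*I*pi/5) + 3*exp(4*I*pi/5) + 2*exp(2*I*pi/5)) + (2*exp(-2*I*pi/5) + 3*exp(-4*I*pi/5) + exp(2*I*pi/5) + 3*exp(4*I*pi/5)) + (3*exp(-2*I*pi/5) + exp(-4*I*pi/5) + 2*exp(4*I*pi/5) + 3*exp(2*I*pi/5))] = 0/5 = 0
  <chi_rho, chi_2> = (1/5)[1*(9)*conj(1) + 1*(3 + 2*exp(-2*I*pi/5) + exp(-4*I*pi/5) + 3*exp(4*I*pi/5))*conj(exp(4*I*pi/5)) + 1*(3 + 3*exp(-2*I*pi/5) + 2*exp(-4*I*pi/5) + exp(2*I*pi/5))*conj(exp(-2*I*pi/5)) + 1*(3 + exp(-2*I*pi/5) + 2*exp(4*I*pi/5) + 3*exp(2*I*pi/5))*conj(exp(2*I*pi/5)) + 1*(3 + 3*exp(-4*I*pi/5) + exp(4*I*pi/5) + 2*exp(2*I*pi/5))*conj(exp(-4*I*pi/5))]
      = (1/5)[(9) + (3 + 3*exp(-4*I*pi/5) + exp(2*I*pi/5) + 2*exp(4*I*pi/5)) + (3 + 2*exp(-2*I*pi/5) + exp(4*I*pi/5) + 3*exp(2*I*pi/5)) + (3 + 3*exp(-2*I*pi/5) + exp(-4*I*pi/5) + 2*exp(2*I*pi/5)) + (3 + 2*exp(-4*I*pi/5) + exp(-2*I*pi/5) + 3*exp(4*I*pi/5))] = 15/5 = 3
  <chi_rho, chi_3> = (1/5)[1*(9)*conj(1) + 1*(3 + 2*exp(-2*I*pi/5) + exp(-4*I*pi/5) + 3*exp(4*I*pi/5))*conj(exp(-4*I*pi/5)) + 1*(3 + 3*exp(-2*I*pi/5) + 2*exp(-4*I*pi/5) + exp(2*I*pi/5))*conj(exp(2*I*pi/5)) + 1*(3 + exp(-2*I*pi/5) + 2*exp(4*I*pi/5) + 3*exp(2*I*pi/5))*conj(exp(-2*I*pi/5)) + 1*(3 + 3*exp(-4*I*pi/5) + exp(4*I*pi/5) + 2*exp(2*I*pi/5))*conj(exp(4*I*pi/5))]
      = (1/5)[(9) + (1 + 3*exp(-2*I*pi/5) + 3*exp(4*I*pi/5) + 2*exp(2*I*pi/5)) + (1 + 3*exp(-2*I*pi/5) + 3*exp(-4*I*pi/5) + 2*exp(4*I*pi/5)) + (1 + 2*exp(-4*I*pi/5) + 3*exp(4*I*pi/5) + 3*exp(2*I*pi/5)) + (1 + 2*exp(-2*I*pi/5) + 3*exp(-4*I*pi/5) + 3*exp(2*I*pi/5))] = 5/5 = 1
  <chi_rho, chi_4> = (1/5)[1*(9)*conj(1) + 1*(3 + 2*exp(-2*I*pi/5) + exp(-4*I*pi/5) + 3*exp(4*I*pi/5))*conj(exp(-2*I*pi/5)) + 1*(3 + 3*exp(-2*I*pi/5) + 2*exp(-4*I*pi/5) + exp(2*I*pi/5))*conj(exp(-4*I*pi/5)) + 1*(3 + exp(-2*I*pi/5) + 2*exp(4*I*pi/5) + 3*exp(2*I*pi/5))*conj(exp(4*I*pi/5)) + 1*(3 + 3*exp(-4*I*pi/5) + exp(4*I*pi/5) + 2*exp(2*I*pi/5))*conj(exp(2*I*pi/5))]
      = (1/5)[(9) + (2 + 3*exp(-4*I*pi/5) + exp(-2*I*pi/5) + 3*exp(2*I*pi/5)) + (2 + exp(-4*I*pi/5) + 3*exp(4*I*pi/5) + 3*exp(2*I*pi/5)) + (2 + 3*exp(-2*I*pi/5) + 3*exp(-4*I*pi/5) + exp(4*I*pi/5)) + (2 + 3*exp(-2*I*pi/5) + exp(2*I*pi/5) + 3*exp(4*I*pi/5))] = 10/5 = 2
(Exp terms are combined using exp(i*s)*conj(exp(i*t)) = exp(i*(s-t)), and sums of them are collapsed using the identity that for every m > 1 the m distinct m-th roots of unity sum to 0, e.g. 1 + exp(2*I*pi/3) + exp(-2*I*pi/3) = 0.)
Dimension check: dim(rho) = sum (mult * dim) = 3*1 + 0*1 + 3*1 + 1*1 + 2*1 = 9 = chi_rho(e) = 9.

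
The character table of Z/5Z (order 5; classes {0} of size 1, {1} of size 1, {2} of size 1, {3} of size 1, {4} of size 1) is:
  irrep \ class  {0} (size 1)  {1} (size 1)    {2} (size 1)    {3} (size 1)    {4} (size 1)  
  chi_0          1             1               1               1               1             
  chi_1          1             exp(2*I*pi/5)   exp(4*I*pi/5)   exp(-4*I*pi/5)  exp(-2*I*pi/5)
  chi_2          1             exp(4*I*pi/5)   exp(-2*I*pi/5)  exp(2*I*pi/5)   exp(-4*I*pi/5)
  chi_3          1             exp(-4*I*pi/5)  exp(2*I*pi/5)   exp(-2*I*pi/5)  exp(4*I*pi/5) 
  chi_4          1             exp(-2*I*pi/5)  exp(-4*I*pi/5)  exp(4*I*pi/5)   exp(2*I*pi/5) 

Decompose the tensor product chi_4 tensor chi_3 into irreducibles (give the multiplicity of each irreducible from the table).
chi_4 tensor chi_3 = chi_2 (all other irreducibles have multiplicity 0).

Explanation: The character of a tensor product is the pointwise product (chi_4 * chi_3)(C) = chi_4(C) * chi_3(C):
  {0}: (1)*(1), {1}: (exp(-2*I*pi/5))*(exp(-4*I*pi/5)), {2}: (exp(-4*I*pi/5))*(exp(2*I*pi/5)), {3}: (exp(4*I*pi/5))*(exp(-2*I*pi/5)), {4}: (exp(2*I*pi/5))*(exp(4*I*pi/5))
so (chi_4 * chi_3) takes values
  {0} -> 1, {1} -> exp(4*I*pi/5), {2} -> exp(-2*I*pi/5), {3} -> exp(2*I*pi/5), {4} -> exp(-4*I*pi/5).
Now take the inner product of this character with each irreducible chi from the table, <chi_4*chi_3, chi> = (1/5) sum_C |C| (chi_4*chi_3)(C) conj(chi(C)):
  <chi_4*chi_3, chi_0> = (1/5)[1*(1)*conj(1) + 1*(exp(4*I*pi/5))*conj(1) + 1*(exp(-2*I*pi/5))*conj(1) + 1*(exp(2*I*pi/5))*conj(1) + 1*(exp(-4*I*pi/5))*conj(1)]
      = (1/5)[(1) + (exp(4*I*pi/5)) + (exp(-2*I*pi/5)) + (exp(2*I*pi/5)) + (exp(-4*I*pi/5))] = 0/5 = 0
  <chi_4*chi_3, chi_1> = (1/5)[1*(1)*conj(1) + 1*(exp(4*I*pi/5))*conj(exp(2*I*pi/5)) + 1*(exp(-2*I*pi/5))*conj(exp(4*I*pi/5)) + 1*(exp(2*I*pi/5))*conj(exp(-4*I*pi/5)) + 1*(exp(-4*I*pi/5))*conj(exp(-2*I*pi/5))]
      = (1/5)[(1) + (exp(2*I*pi/5)) + (exp(4*I*pi/5)) + (exp(-4*I*pi/5)) + (exp(-2*I*pi/5))] = 0/5 = 0
  <chi_4*chi_3, chi_2> = (1/5)[1*(1)*conj(1) + 1*(exp(4*I*pi/5))*conj(exp(4*I*pi/5)) + 1*(exp(-2*I*pi/5))*conj(exp(-2*I*pi/5)) + 1*(exp(2*I*pi/5))*conj(exp(2*I*pi/5)) + 1*(exp(-4*I*pi/5))*conj(exp(-4*I*pi/5))]
      = (1/5)[(1) + (1) + (1) + (1) + (1)] = 5/5 = 1
  <chi_4*chi_3, chi_3> = (1/5)[1*(1)*conj(1) + 1*(exp(4*I*pi/5))*conj(exp(-4*I*pi/5)) + 1*(exp(-2*I*pi/5))*conj(exp(2*I*pi/5)) + 1*(exp(2*I*pi/5))*conj(exp(-2*I*pi/5)) + 1*(exp(-4*I*pi/5))*conj(exp(4*I*pi/5))]
      = (1/5)[(1) + (exp(-2*I*pi/5)) + (exp(-4*I*pi/5)) + (exp(4*I*pi/5)) + (exp(2*I*pi/5))] = 0/5 = 0
  <chi_4*chi_3, chi_4> = (1/5)[1*(1)*conj(1) + 1*(exp(4*I*pi/5))*conj(exp(-2*I*pi/5)) + 1*(exp(-2*I*pi/5))*conj(exp(-4*I*pi/5)) + 1*(exp(2*I*pi/5))*conj(exp(4*I*pi/5)) + 1*(exp(-4*I*pi/5))*conj(exp(2*I*pi/5))]
      = (1/5)[(1) + (exp(-4*I*pi/5)) + (exp(2*I*pi/5)) + (exp(-2*I*pi/5)) + (exp(4*I*pi/5))] = 0/5 = 0
(Exp terms are combined using exp(i*s)*conj(exp(i*t)) = exp(i*(s-t)), and sums of them are collapsed using the identity that for every m > 1 the m distinct m-th roots of unity sum to 0, e.g. 1 + exp(2*I*pi/3) + exp(-2*I*pi/3) = 0.)
Hence the multiplicities are chi_2: 1. Dimension check: dim(chi_4)*dim(chi_3) = 1*1 = 1 and sum (mult * dim) = 1*1 = 1.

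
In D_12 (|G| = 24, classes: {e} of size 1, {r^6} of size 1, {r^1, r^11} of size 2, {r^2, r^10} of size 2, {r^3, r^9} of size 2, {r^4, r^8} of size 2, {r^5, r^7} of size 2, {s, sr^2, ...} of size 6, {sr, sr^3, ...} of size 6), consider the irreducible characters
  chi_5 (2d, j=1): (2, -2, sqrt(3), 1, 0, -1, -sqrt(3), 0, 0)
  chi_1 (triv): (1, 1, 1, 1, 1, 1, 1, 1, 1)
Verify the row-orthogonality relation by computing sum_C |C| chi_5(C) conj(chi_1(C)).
Sum = 0; so <chi_5, chi_1> = 0 (distinct irreducibles are orthogonal).

Solution. Compute term by term over conjugacy classes (|C| * chi_5(C) * conj(chi_1(C))):
  1*(2)*conj(1) + 1*(-2)*conj(1) + 2*(sqrt(3))*conj(1) + 2*(1)*conj(1) + 2*(0)*conj(1) + 2*(-1)*conj(1) + 2*(-sqrt(3))*conj(1) + 6*(0)*conj(1) + 6*(0)*conj(1)
  = (2) + (-2) + (2*sqrt(3)) + (2) + (0) + (-2) + (-2*sqrt(3)) + (0) + (0)
  = 0.
Dividing by |G| = 24 gives 0/24 = 0, matching the row-orthogonality relation <chi_5, chi_1> = [chi_5 = chi_1].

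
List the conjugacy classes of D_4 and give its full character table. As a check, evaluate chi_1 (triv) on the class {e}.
Conjugacy classes: {e} of size 1, {r^2} of size 1, {r^1, r^3} of size 2, {s, sr^2, ...} of size 2, {sr, sr^3, ...} of size 2.
Character table:
  irrep \ class              {e} (size 1)  {r^2} (size 1)  {r^1, r^3} (size 2)  {s, sr^2, ...} (size 2)  {sr, sr^3, ...} (size 2)
  chi_1 (triv)               1             1               1                    1                        1                       
  chi_2 (sign: r->1, s->-1)  1             1               1                    -1                       -1                      
  chi_3 (r->-1, s->1)        1             1               -1                   1                        -1                      
  chi_4 (r->-1, s->-1)       1             1               -1                   -1                       1                       
  chi_5 (2d, j=1)            2             -2              0                    0                        0                       

Spot check: chi_1 (triv) on {e} = 1.

Solution. D_4 has order 2*4 = 8 with 5 conjugacy classes, hence 5 irreducibles. Sum of squared dims 1 + 1 + 1 + 1 + 4 = 8 = |G|. Linear characters come from the abelianisation; the 2-dimensional irreps have character r^k -> 2*cos(2*pi*j*k/4), reflections -> 0.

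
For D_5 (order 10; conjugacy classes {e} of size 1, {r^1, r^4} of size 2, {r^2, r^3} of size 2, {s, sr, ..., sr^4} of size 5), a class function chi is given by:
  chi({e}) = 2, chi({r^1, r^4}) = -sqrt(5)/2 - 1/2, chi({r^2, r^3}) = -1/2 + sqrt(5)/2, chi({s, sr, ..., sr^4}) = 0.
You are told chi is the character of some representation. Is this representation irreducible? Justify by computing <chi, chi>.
Irreducible: <chi, chi> = 1.

Argument: <chi, chi> = (1/|G|) sum_C |C| * |chi(C)|^2 = (1/10)[1*|2|^2 + 2*|-sqrt(5)/2 - 1/2|^2 + 2*|-1/2 + sqrt(5)/2|^2 + 5*|0|^2]
  = (1/10)[(4) + (sqrt(5) + 3) + (3 - sqrt(5)) + (0)] = 10/10 = 1.
A character is irreducible iff <chi, chi> = 1, so this representation is irreducible.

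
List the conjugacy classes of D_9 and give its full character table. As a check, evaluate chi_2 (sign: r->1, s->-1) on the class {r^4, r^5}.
Conjugacy classes: {e} of size 1, {r^1, r^8} of size 2, {r^2, r^7} of size 2, {r^3, r^6} of size 2, {r^4, r^5} of size 2, {s, sr, ..., sr^8} of size 9.
Character table:
  irrep \ class              {e} (size 1)  {r^1, r^8} (size 2)  {r^2, r^7} (size 2)  {r^3, r^6} (size 2)  {r^4, r^5} (size 2)  {s, sr, ..., sr^8} (size 9)
  chi_1 (triv)               1             1                    1                    1                    1                    1                          
  chi_2 (sign: r->1, s->-1)  1             1                    1                    1                    1                    -1                         
  chi_3 (2d, j=1)            2             2*cos(2*pi/9)        2*cos(4*pi/9)        -1                   -2*cos(pi/9)         0                          
  chi_4 (2d, j=2)            2             2*cos(4*pi/9)        -2*cos(pi/9)         -1                   2*cos(2*pi/9)        0                          
  chi_5 (2d, j=3)            2             -1                   -1                   2                    -1                   0                          
  chi_6 (2d, j=4)            2             -2*cos(pi/9)         2*cos(2*pi/9)        -1                   2*cos(4*pi/9)        0                          

Spot check: chi_2 (sign: r->1, s->-1) on {r^4, r^5} = 1.

Working: D_9 has order 2*9 = 18 with 6 conjugacy classes, hence 6 irreducibles. Sum of squared dims 1 + 1 + 4 + 4 + 4 + 4 = 18 = |G|. Linear characters come from the abelianisation; the 2-dimensional irreps have character r^k -> 2*cos(2*pi*j*k/9), reflections -> 0.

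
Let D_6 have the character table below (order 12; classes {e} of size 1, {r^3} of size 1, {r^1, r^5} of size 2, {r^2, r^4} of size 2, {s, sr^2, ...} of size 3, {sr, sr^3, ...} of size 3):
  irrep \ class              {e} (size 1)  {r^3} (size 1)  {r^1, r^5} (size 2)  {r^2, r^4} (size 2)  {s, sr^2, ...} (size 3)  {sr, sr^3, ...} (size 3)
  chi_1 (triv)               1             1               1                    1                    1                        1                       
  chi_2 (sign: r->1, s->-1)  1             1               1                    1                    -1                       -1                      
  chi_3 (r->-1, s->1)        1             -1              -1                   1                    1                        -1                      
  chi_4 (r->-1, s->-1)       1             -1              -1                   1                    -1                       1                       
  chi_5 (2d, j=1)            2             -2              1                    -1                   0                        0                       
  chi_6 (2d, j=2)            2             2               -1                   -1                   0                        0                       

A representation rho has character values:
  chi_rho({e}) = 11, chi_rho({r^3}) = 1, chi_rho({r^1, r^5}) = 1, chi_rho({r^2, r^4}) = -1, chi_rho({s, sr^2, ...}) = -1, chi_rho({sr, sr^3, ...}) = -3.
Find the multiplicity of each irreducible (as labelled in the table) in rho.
Multiplicities: chi_1: 0, chi_2: 2, chi_3: 1, chi_4: 0, chi_5: 2, chi_6: 2.

Use <chi_rho, chi> = (1/|G|) sum_C |C| * chi_rho(C) * conj(chi(C)) with |G| = 12 for each irreducible chi in the table:
  <chi_rho, chi_1> = (1/12)[1*(11)*conj(1) + 1*(1)*conj(1) + 2*(1)*conj(1) + 2*(-1)*conj(1) + 3*(-1)*conj(1) + 3*(-3)*conj(1)]
      = (1/12)[(11) + (1) + (2) + (-2) + (-3) + (-9)] = 0/12 = 0
  <chi_rho, chi_2> = (1/12)[1*(11)*conj(1) + 1*(1)*conj(1) + 2*(1)*conj(1) + 2*(-1)*conj(1) + 3*(-1)*conj(-1) + 3*(-3)*conj(-1)]
      = (1/12)[(11) + (1) + (2) + (-2) + (3) + (9)] = 24/12 = 2
  <chi_rho, chi_3> = (1/12)[1*(11)*conj(1) + 1*(1)*conj(-1) + 2*(1)*conj(-1) + 2*(-1)*conj(1) + 3*(-1)*conj(1) + 3*(-3)*conj(-1)]
      = (1/12)[(11) + (-1) + (-2) + (-2) + (-3) + (9)] = 12/12 = 1
  <chi_rho, chi_4> = (1/12)[1*(11)*conj(1) + 1*(1)*conj(-1) + 2*(1)*conj(-1) + 2*(-1)*conj(1) + 3*(-1)*conj(-1) + 3*(-3)*conj(1)]
      = (1/12)[(11) + (-1) + (-2) + (-2) + (3) + (-9)] = 0/12 = 0
  <chi_rho, chi_5> = (1/12)[1*(11)*conj(2) + 1*(1)*conj(-2) + 2*(1)*conj(1) + 2*(-1)*conj(-1) + 3*(-1)*conj(0) + 3*(-3)*conj(0)]
      = (1/12)[(22) + (-2) + (2) + (2) + (0) + (0)] = 24/12 = 2
  <chi_rho, chi_6> = (1/12)[1*(11)*conj(2) + 1*(1)*conj(2) + 2*(1)*conj(-1) + 2*(-1)*conj(-1) + 3*(-1)*conj(0) + 3*(-3)*conj(0)]
      = (1/12)[(22) + (2) + (-2) + (2) + (0) + (0)] = 24/12 = 2
Dimension check: dim(rho) = sum (mult * dim) = 0*1 + 2*1 + 1*1 + 0*1 + 2*2 + 2*2 = 11 = chi_rho(e) = 11.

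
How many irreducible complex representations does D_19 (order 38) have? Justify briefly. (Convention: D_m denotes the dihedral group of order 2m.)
11

Working: The number of irreducible complex representations of a finite group equals its number of conjugacy classes. D_19 has 11 conjugacy classes ((n+3)/2 for n odd), so D_19 (order 38) has exactly 11 irreducible complex representations.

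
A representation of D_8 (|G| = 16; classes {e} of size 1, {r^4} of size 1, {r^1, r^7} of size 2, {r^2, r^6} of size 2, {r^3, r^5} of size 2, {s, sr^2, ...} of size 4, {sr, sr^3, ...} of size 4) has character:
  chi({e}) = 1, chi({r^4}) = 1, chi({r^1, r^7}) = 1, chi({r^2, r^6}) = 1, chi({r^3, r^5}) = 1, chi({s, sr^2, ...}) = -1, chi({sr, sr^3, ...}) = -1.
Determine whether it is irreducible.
Irreducible: <chi, chi> = 1.

Solution. <chi, chi> = (1/|G|) sum_C |C| * |chi(C)|^2 = (1/16)[1*|1|^2 + 1*|1|^2 + 2*|1|^2 + 2*|1|^2 + 2*|1|^2 + 4*|-1|^2 + 4*|-1|^2]
  = (1/16)[(1) + (1) + (2) + (2) + (2) + (4) + (4)] = 16/16 = 1.
A character is irreducible iff <chi, chi> = 1, so this representation is irreducible.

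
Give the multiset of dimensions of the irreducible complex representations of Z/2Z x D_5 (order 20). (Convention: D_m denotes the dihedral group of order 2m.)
Dimensions: 1, 1, 1, 1, 2, 2, 2, 2

Working: There are 8 irreducibles (= number of conjugacy classes). Their dimensions d_i satisfy sum d_i^2 = |G| = 20: 1 + 1 + 1 + 1 + 4 + 4 + 4 + 4 = 20. (For the product with Z/2Z: each of the 2 1-dim characters of Z/2Z tensors with each irrep of D_5, giving 2 copies of each D_5-dimension.)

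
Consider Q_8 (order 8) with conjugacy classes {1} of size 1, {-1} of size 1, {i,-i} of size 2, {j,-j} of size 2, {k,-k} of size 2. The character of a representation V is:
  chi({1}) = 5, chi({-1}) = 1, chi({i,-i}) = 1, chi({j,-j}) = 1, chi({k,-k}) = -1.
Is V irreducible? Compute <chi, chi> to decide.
Not irreducible (reducible): <chi, chi> = 4 > 1.

Reasoning: <chi, chi> = (1/|G|) sum_C |C| * |chi(C)|^2 = (1/8)[1*|5|^2 + 1*|1|^2 + 2*|1|^2 + 2*|1|^2 + 2*|-1|^2]
  = (1/8)[(25) + (1) + (2) + (2) + (2)] = 32/8 = 4.
A character is irreducible iff <chi, chi> = 1, so this representation is reducible.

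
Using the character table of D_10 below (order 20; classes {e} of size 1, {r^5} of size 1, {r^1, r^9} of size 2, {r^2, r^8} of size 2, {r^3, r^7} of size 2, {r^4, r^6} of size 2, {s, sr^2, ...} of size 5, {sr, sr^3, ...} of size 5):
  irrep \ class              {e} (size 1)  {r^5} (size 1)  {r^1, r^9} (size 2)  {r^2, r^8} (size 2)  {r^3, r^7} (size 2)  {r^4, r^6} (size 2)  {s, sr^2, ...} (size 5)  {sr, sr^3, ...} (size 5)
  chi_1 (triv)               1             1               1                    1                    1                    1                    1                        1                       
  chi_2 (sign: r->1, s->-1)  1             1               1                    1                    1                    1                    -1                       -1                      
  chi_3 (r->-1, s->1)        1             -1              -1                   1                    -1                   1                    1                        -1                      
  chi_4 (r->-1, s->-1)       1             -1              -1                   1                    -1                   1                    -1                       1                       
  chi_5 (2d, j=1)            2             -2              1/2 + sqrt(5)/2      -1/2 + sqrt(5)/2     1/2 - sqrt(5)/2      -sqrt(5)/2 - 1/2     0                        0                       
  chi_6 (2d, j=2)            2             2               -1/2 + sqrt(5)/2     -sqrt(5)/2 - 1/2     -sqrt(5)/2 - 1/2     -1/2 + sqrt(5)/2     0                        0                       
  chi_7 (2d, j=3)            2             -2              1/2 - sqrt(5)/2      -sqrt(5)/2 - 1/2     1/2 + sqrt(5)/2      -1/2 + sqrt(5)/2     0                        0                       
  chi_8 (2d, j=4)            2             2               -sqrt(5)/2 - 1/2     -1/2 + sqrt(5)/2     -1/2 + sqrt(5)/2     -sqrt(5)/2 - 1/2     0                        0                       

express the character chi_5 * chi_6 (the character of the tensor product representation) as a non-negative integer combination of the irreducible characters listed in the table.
chi_5 tensor chi_6 = chi_5 + chi_7 (all other irreducibles have multiplicity 0).

Derivation: The character of a tensor product is the pointwise product (chi_5 * chi_6)(C) = chi_5(C) * chi_6(C):
  {e}: (2)*(2), {r^5}: (-2)*(2), {r^1, r^9}: (1/2 + sqrt(5)/2)*(-1/2 + sqrt(5)/2), {r^2, r^8}: (-1/2 + sqrt(5)/2)*(-sqrt(5)/2 - 1/2), {r^3, r^7}: (1/2 - sqrt(5)/2)*(-sqrt(5)/2 - 1/2), {r^4, r^6}: (-sqrt(5)/2 - 1/2)*(-1/2 + sqrt(5)/2), {s, sr^2, ...}: (0)*(0), {sr, sr^3, ...}: (0)*(0)
so (chi_5 * chi_6) takes values
  {e} -> 4, {r^5} -> -4, {r^1, r^9} -> 1, {r^2, r^8} -> -1, {r^3, r^7} -> 1, {r^4, r^6} -> -1, {s, sr^2, ...} -> 0, {sr, sr^3, ...} -> 0.
Now take the inner product of this character with each irreducible chi from the table, <chi_5*chi_6, chi> = (1/20) sum_C |C| (chi_5*chi_6)(C) conj(chi(C)):
  <chi_5*chi_6, chi_1> = (1/20)[1*(4)*conj(1) + 1*(-4)*conj(1) + 2*(1)*conj(1) + 2*(-1)*conj(1) + 2*(1)*conj(1) + 2*(-1)*conj(1) + 5*(0)*conj(1) + 5*(0)*conj(1)]
      = (1/20)[(4) + (-4) + (2) + (-2) + (2) + (-2) + (0) + (0)] = 0/20 = 0
  <chi_5*chi_6, chi_2> = (1/20)[1*(4)*conj(1) + 1*(-4)*conj(1) + 2*(1)*conj(1) + 2*(-1)*conj(1) + 2*(1)*conj(1) + 2*(-1)*conj(1) + 5*(0)*conj(-1) + 5*(0)*conj(-1)]
      = (1/20)[(4) + (-4) + (2) + (-2) + (2) + (-2) + (0) + (0)] = 0/20 = 0
  <chi_5*chi_6, chi_3> = (1/20)[1*(4)*conj(1) + 1*(-4)*conj(-1) + 2*(1)*conj(-1) + 2*(-1)*conj(1) + 2*(1)*conj(-1) + 2*(-1)*conj(1) + 5*(0)*conj(1) + 5*(0)*conj(-1)]
      = (1/20)[(4) + (4) + (-2) + (-2) + (-2) + (-2) + (0) + (0)] = 0/20 = 0
  <chi_5*chi_6, chi_4> = (1/20)[1*(4)*conj(1) + 1*(-4)*conj(-1) + 2*(1)*conj(-1) + 2*(-1)*conj(1) + 2*(1)*conj(-1) + 2*(-1)*conj(1) + 5*(0)*conj(-1) + 5*(0)*conj(1)]
      = (1/20)[(4) + (4) + (-2) + (-2) + (-2) + (-2) + (0) + (0)] = 0/20 = 0
  <chi_5*chi_6, chi_5> = (1/20)[1*(4)*conj(2) + 1*(-4)*conj(-2) + 2*(1)*conj(1/2 + sqrt(5)/2) + 2*(-1)*conj(-1/2 + sqrt(5)/2) + 2*(1)*conj(1/2 - sqrt(5)/2) + 2*(-1)*conj(-sqrt(5)/2 - 1/2) + 5*(0)*conj(0) + 5*(0)*conj(0)]
      = (1/20)[(8) + (8) + (1 + sqrt(5)) + (1 - sqrt(5)) + (1 - sqrt(5)) + (1 + sqrt(5)) + (0) + (0)] = 20/20 = 1
  <chi_5*chi_6, chi_6> = (1/20)[1*(4)*conj(2) + 1*(-4)*conj(2) + 2*(1)*conj(-1/2 + sqrt(5)/2) + 2*(-1)*conj(-sqrt(5)/2 - 1/2) + 2*(1)*conj(-sqrt(5)/2 - 1/2) + 2*(-1)*conj(-1/2 + sqrt(5)/2) + 5*(0)*conj(0) + 5*(0)*conj(0)]
      = (1/20)[(8) + (-8) + (-1 + sqrt(5)) + (1 + sqrt(5)) + (-sqrt(5) - 1) + (1 - sqrt(5)) + (0) + (0)] = 0/20 = 0
  <chi_5*chi_6, chi_7> = (1/20)[1*(4)*conj(2) + 1*(-4)*conj(-2) + 2*(1)*conj(1/2 - sqrt(5)/2) + 2*(-1)*conj(-sqrt(5)/2 - 1/2) + 2*(1)*conj(1/2 + sqrt(5)/2) + 2*(-1)*conj(-1/2 + sqrt(5)/2) + 5*(0)*conj(0) + 5*(0)*conj(0)]
      = (1/20)[(8) + (8) + (1 - sqrt(5)) + (1 + sqrt(5)) + (1 + sqrt(5)) + (1 - sqrt(5)) + (0) + (0)] = 20/20 = 1
  <chi_5*chi_6, chi_8> = (1/20)[1*(4)*conj(2) + 1*(-4)*conj(2) + 2*(1)*conj(-sqrt(5)/2 - 1/2) + 2*(-1)*conj(-1/2 + sqrt(5)/2) + 2*(1)*conj(-1/2 + sqrt(5)/2) + 2*(-1)*conj(-sqrt(5)/2 - 1/2) + 5*(0)*conj(0) + 5*(0)*conj(0)]
      = (1/20)[(8) + (-8) + (-sqrt(5) - 1) + (1 - sqrt(5)) + (-1 + sqrt(5)) + (1 + sqrt(5)) + (0) + (0)] = 0/20 = 0
Hence the multiplicities are chi_5: 1, chi_7: 1. Dimension check: dim(chi_5)*dim(chi_6) = 2*2 = 4 and sum (mult * dim) = 1*2 + 1*2 = 4.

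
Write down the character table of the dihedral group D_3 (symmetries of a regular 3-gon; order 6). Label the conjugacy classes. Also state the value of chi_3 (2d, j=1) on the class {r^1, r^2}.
Conjugacy classes: {e} of size 1, {r^1, r^2} of size 2, {s, sr, ..., sr^2} of size 3.
Character table:
  irrep \ class              {e} (size 1)  {r^1, r^2} (size 2)  {s, sr, ..., sr^2} (size 3)
  chi_1 (triv)               1             1                    1                          
  chi_2 (sign: r->1, s->-1)  1             1                    -1                         
  chi_3 (2d, j=1)            2             -1                   0                          

Spot check: chi_3 (2d, j=1) on {r^1, r^2} = -1.

Details: D_3 has order 2*3 = 6 with 3 conjugacy classes, hence 3 irreducibles. Sum of squared dims 1 + 1 + 4 = 6 = |G|. Linear characters come from the abelianisation; the 2-dimensional irreps have character r^k -> 2*cos(2*pi*j*k/3), reflections -> 0.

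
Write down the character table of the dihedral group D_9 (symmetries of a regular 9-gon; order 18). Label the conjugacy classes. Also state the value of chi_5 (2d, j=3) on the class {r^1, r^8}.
Conjugacy classes: {e} of size 1, {r^1, r^8} of size 2, {r^2, r^7} of size 2, {r^3, r^6} of size 2, {r^4, r^5} of size 2, {s, sr, ..., sr^8} of size 9.
Character table:
  irrep \ class              {e} (size 1)  {r^1, r^8} (size 2)  {r^2, r^7} (size 2)  {r^3, r^6} (size 2)  {r^4, r^5} (size 2)  {s, sr, ..., sr^8} (size 9)
  chi_1 (triv)               1             1                    1                    1                    1                    1                          
  chi_2 (sign: r->1, s->-1)  1             1                    1                    1                    1                    -1                         
  chi_3 (2d, j=1)            2             2*cos(2*pi/9)        2*cos(4*pi/9)        -1                   -2*cos(pi/9)         0                          
  chi_4 (2d, j=2)            2             2*cos(4*pi/9)        -2*cos(pi/9)         -1                   2*cos(2*pi/9)        0                          
  chi_5 (2d, j=3)            2             -1                   -1                   2                    -1                   0                          
  chi_6 (2d, j=4)            2             -2*cos(pi/9)         2*cos(2*pi/9)        -1                   2*cos(4*pi/9)        0                          

Spot check: chi_5 (2d, j=3) on {r^1, r^8} = -1.

Proof sketch: D_9 has order 2*9 = 18 with 6 conjugacy classes, hence 6 irreducibles. Sum of squared dims 1 + 1 + 4 + 4 + 4 + 4 = 18 = |G|. Linear characters come from the abelianisation; the 2-dimensional irreps have character r^k -> 2*cos(2*pi*j*k/9), reflections -> 0.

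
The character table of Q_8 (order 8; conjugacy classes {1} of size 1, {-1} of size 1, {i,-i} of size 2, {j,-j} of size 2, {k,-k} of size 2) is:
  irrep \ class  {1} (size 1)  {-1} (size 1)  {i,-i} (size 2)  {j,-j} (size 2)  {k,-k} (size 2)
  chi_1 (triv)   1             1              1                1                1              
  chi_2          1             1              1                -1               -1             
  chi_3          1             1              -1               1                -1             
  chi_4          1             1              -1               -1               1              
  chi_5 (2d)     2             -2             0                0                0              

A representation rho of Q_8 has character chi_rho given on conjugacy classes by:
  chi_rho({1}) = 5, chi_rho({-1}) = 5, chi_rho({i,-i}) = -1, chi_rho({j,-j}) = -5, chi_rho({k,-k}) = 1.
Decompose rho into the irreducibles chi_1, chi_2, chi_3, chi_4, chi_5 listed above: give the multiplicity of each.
Multiplicities: chi_1: 0, chi_2: 2, chi_3: 0, chi_4: 3, chi_5: 0.

Proof sketch: Use <chi_rho, chi> = (1/|G|) sum_C |C| * chi_rho(C) * conj(chi(C)) with |G| = 8 for each irreducible chi in the table:
  <chi_rho, chi_1> = (1/8)[1*(5)*conj(1) + 1*(5)*conj(1) + 2*(-1)*conj(1) + 2*(-5)*conj(1) + 2*(1)*conj(1)]
      = (1/8)[(5) + (5) + (-2) + (-10) + (2)] = 0/8 = 0
  <chi_rho, chi_2> = (1/8)[1*(5)*conj(1) + 1*(5)*conj(1) + 2*(-1)*conj(1) + 2*(-5)*conj(-1) + 2*(1)*conj(-1)]
      = (1/8)[(5) + (5) + (-2) + (10) + (-2)] = 16/8 = 2
  <chi_rho, chi_3> = (1/8)[1*(5)*conj(1) + 1*(5)*conj(1) + 2*(-1)*conj(-1) + 2*(-5)*conj(1) + 2*(1)*conj(-1)]
      = (1/8)[(5) + (5) + (2) + (-10) + (-2)] = 0/8 = 0
  <chi_rho, chi_4> = (1/8)[1*(5)*conj(1) + 1*(5)*conj(1) + 2*(-1)*conj(-1) + 2*(-5)*conj(-1) + 2*(1)*conj(1)]
      = (1/8)[(5) + (5) + (2) + (10) + (2)] = 24/8 = 3
  <chi_rho, chi_5> = (1/8)[1*(5)*conj(2) + 1*(5)*conj(-2) + 2*(-1)*conj(0) + 2*(-5)*conj(0) + 2*(1)*conj(0)]
      = (1/8)[(10) + (-10) + (0) + (0) + (0)] = 0/8 = 0
Dimension check: dim(rho) = sum (mult * dim) = 0*1 + 2*1 + 0*1 + 3*1 + 0*2 = 5 = chi_rho(e) = 5.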